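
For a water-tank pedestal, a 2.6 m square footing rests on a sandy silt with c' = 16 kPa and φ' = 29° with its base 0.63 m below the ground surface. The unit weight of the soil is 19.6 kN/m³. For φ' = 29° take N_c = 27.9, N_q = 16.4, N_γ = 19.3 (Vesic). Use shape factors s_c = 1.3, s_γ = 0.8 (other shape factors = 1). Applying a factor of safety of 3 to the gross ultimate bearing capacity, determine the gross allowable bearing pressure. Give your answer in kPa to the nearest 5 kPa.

q_all ≈ 390 kPa

Overburden at base level: q = 19.6 × 0.63 = 12.348 kPa.
Cohesion term c·N_c·s_c = 16 × 27.9 × 1.3 = 580.32 kPa; surcharge term q·N_q = 12.348 × 16.4 = 202.51 kPa; self-weight term 0.5·γ·B·N_γ·s_γ = 0.5 × 19.6 × 2.6 × 19.3 × 0.8 = 393.41 kPa.
q_ult = 580.32 + 202.51 + 393.41 = 1176.2 kPa.
q_all = q_ult / FS = 1176.2 / 3 = 392.08 kPa.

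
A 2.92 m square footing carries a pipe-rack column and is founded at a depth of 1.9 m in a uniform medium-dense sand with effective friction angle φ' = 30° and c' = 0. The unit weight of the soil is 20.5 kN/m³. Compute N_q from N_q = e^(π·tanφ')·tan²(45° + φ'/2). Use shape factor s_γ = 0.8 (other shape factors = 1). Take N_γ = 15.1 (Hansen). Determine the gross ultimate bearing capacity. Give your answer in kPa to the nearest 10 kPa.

q_ult ≈ 1080 kPa

tan30° = 0.5774, so N_q = e^(π×0.5774)·tan²(60°) = 6.134 × 3.0 = 18.4.
Effective surcharge at the founding depth q = γ·D_f = 20.5 × 1.9 = 38.95 kPa.
q_ult = q·N_q + 0.5·γ·B·N_γ·s_γ
     = 38.95 × 18.401 + 0.5 × 20.5 × 2.92 × 15.1 × 0.8
     = 716.72 + 361.55 = 1078.3 kPa.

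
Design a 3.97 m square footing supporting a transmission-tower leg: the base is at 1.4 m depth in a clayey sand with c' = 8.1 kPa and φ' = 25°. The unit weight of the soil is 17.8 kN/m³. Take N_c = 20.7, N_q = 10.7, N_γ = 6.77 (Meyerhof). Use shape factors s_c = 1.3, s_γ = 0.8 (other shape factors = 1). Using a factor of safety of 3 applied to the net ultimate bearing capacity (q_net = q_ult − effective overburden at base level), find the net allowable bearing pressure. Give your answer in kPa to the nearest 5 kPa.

q = γ·D_f = 17.8 × 1.4 = 24.92 kPa.
c·N_c·s_c = 8.1 × 20.7 × 1.3 = 217.97 kPa
q·N_q = 24.92 × 10.7 = 266.64 kPa
0.5·γ·B·N_γ·s_γ = 0.5 × 17.8 × 3.97 × 6.77 × 0.8 = 191.36 kPa
q_ult = 217.97 + 266.64 + 191.36 = 675.98 kPa.
Net ultimate: q_net = 675.98 − 24.92 = 651.06 kPa.
q_all(net) = 651.06 / 3 = 217.02 kPa.

q_all(net) ≈ 215 kPa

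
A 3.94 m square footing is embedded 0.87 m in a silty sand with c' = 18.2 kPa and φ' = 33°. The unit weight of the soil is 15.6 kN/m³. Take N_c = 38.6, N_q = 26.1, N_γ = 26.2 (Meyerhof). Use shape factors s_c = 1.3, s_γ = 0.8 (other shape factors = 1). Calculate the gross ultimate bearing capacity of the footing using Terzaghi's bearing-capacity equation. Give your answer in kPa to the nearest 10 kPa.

q_ult ≈ 1910 kPa

Overburden at base level: q = 15.6 × 0.87 = 13.572 kPa.
Cohesion term c·N_c·s_c = 18.2 × 38.6 × 1.3 = 913.28 kPa; surcharge term q·N_q = 13.572 × 26.1 = 354.23 kPa; self-weight term 0.5·γ·B·N_γ·s_γ = 0.5 × 15.6 × 3.94 × 26.2 × 0.8 = 644.14 kPa.
q_ult = 913.28 + 354.23 + 644.14 = 1911.6 kPa.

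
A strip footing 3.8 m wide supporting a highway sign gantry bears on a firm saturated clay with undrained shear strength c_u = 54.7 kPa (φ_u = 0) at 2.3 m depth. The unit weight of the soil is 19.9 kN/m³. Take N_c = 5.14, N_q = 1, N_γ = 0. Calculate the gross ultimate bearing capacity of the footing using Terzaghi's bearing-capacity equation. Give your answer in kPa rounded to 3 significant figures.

Effective surcharge at the founding depth q = γ·D_f = 19.9 × 2.3 = 45.77 kPa.
q_ult = c·N_c + q·N_q
     = 54.7 × 5.14 + 45.77 × 1
     = 281.16 + 45.77 = 326.93 kPa.

q_ult ≈ 327 kPa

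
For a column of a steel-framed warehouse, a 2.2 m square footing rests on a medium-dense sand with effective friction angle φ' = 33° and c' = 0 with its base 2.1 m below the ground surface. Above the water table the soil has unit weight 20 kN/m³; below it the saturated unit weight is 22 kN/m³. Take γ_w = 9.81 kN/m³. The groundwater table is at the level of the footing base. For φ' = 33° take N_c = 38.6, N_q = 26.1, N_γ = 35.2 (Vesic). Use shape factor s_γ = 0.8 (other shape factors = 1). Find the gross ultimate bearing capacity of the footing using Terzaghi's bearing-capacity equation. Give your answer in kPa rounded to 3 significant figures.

q_ult ≈ 1470 kPa

Effective surcharge at the founding depth q = γ·D_f = 20 × 2.1 = 42 kPa.
The water table coincides with the base, so in the self-weight term γ → γ' = 12.19 kN/m³.
q_ult = q·N_q + 0.5·γ·B·N_γ·s_γ
     = 42 × 26.1 + 0.5 × 12.19 × 2.2 × 35.2 × 0.8
     = 1096.2 + 377.6 = 1473.8 kPa.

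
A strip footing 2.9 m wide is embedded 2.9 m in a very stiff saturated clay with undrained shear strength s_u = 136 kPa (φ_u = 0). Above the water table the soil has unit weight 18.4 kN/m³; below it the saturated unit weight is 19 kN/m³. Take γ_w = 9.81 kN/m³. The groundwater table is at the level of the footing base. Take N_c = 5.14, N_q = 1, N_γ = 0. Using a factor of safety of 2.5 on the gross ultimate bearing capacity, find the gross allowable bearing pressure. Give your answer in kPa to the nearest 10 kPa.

q = γ·D_f = 18.4 × 2.9 = 53.36 kPa.
c·N_c = 136 × 5.14 = 699.04 kPa
q·N_q = 53.36 × 1 = 53.36 kPa
q_ult = 699.04 + 53.36 = 752.4 kPa.
q_all = 752.4 / 2.5 = 300.96 kPa.

q_all ≈ 300 kPa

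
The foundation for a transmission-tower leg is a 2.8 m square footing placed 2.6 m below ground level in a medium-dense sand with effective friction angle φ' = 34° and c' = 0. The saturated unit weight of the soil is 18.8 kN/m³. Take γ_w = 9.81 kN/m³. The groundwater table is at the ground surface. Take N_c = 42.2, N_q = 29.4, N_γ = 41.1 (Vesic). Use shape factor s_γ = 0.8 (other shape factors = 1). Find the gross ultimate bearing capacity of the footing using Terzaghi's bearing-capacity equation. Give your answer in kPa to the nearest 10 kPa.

With the water table at the surface the whole profile is submerged: γ' = 18.8 − 9.81 = 8.99 kN/m³, so q = γ'·D_f = 23.374 kPa; the same γ' applies in the ½γBN_γ term.
q_ult = q·N_q + 0.5·γ·B·N_γ·s_γ
     = 23.374 × 29.4 + 0.5 × 8.99 × 2.8 × 41.1 × 0.8
     = 687.2 + 413.83 = 1101 kPa.

q_ult ≈ 1100 kPa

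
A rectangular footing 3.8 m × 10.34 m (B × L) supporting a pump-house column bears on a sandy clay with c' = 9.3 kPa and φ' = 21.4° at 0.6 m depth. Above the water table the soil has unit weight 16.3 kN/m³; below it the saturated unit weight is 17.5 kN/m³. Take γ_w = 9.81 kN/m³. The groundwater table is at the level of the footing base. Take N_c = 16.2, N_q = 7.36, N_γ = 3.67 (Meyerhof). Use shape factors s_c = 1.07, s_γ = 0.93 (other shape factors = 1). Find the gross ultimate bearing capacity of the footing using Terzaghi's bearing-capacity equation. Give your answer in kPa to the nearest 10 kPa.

Effective surcharge at the founding depth q = γ·D_f = 16.3 × 0.6 = 9.78 kPa.
The water table coincides with the base, so in the self-weight term γ → γ' = 7.69 kN/m³.
q_ult = c·N_c·s_c + q·N_q + 0.5·γ·B·N_γ·s_γ
     = 9.3 × 16.2 × 1.07 + 9.78 × 7.36 + 0.5 × 7.69 × 3.8 × 3.67 × 0.93
     = 161.21 + 71.981 + 49.869 = 283.06 kPa.

q_ult ≈ 280 kPa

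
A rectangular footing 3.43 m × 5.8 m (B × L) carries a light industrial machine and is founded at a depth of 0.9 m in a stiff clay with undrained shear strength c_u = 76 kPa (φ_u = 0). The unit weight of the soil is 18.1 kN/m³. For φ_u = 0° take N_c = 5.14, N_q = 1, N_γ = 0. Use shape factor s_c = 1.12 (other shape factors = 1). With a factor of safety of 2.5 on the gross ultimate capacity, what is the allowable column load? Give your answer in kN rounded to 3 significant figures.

P_all ≈ 3610 kN

q = γ·D_f = 18.1 × 0.9 = 16.29 kPa.
c·N_c·s_c = 76 × 5.14 × 1.12 = 437.52 kPa
q·N_q = 16.29 × 1 = 16.29 kPa
q_ult = 437.52 + 16.29 = 453.81 kPa.
Gross allowable pressure q_all = 453.81 / 2.5 = 181.52 kPa.
Footing area = 19.894 m², so allowable column load = 181.52 × 19.894 = 3611.2 kN.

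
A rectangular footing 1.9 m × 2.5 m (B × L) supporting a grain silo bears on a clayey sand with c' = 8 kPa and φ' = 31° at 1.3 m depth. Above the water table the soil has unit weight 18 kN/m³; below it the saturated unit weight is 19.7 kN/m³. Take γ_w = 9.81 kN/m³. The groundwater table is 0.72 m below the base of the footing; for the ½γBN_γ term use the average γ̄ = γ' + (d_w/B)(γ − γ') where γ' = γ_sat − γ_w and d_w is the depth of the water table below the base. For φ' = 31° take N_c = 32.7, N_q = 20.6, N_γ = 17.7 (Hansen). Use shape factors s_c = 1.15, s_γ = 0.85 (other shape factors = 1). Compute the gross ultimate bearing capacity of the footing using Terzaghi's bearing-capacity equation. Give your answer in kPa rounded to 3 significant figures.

q_ult ≈ 968 kPa

Effective surcharge at the founding depth q = γ·D_f = 18 × 1.3 = 23.4 kPa.
With d_w = 0.72 m < B, γ̄ = 9.89 + (0.72/1.9) × (18 − 9.89) = 12.963 kN/m³.
q_ult = c·N_c·s_c + q·N_q + 0.5·γ·B·N_γ·s_γ
     = 8 × 32.7 × 1.15 + 23.4 × 20.6 + 0.5 × 12.963 × 1.9 × 17.7 × 0.85
     = 300.84 + 482.04 + 185.28 = 968.16 kPa.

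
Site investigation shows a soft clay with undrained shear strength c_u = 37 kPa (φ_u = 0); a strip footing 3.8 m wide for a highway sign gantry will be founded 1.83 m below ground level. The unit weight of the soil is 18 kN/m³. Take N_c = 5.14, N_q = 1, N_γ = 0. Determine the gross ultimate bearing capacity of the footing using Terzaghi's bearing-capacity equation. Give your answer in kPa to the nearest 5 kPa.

q = γ·D_f = 18 × 1.83 = 32.94 kPa.
c·N_c = 37 × 5.14 = 190.18 kPa
q·N_q = 32.94 × 1 = 32.94 kPa
q_ult = 190.18 + 32.94 = 223.12 kPa.

q_ult ≈ 225 kPa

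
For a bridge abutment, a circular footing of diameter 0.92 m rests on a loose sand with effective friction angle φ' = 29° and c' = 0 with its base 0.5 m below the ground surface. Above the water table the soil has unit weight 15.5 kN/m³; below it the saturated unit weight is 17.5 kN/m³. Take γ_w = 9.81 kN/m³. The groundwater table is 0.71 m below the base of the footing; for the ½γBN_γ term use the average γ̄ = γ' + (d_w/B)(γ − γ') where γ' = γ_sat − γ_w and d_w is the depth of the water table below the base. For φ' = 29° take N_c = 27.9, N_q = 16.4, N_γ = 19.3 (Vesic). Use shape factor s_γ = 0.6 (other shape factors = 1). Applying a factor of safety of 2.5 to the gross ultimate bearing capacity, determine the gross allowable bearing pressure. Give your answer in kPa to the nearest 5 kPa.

q_all ≈ 80 kPa

q = γ·D_f = 15.5 × 0.5 = 7.75 kPa.
γ' = 7.69 kN/m³; averaging over the depth B below the base, γ̄ = γ' + (d_w/B)(γ − γ') = 13.717 kN/m³.
q·N_q = 7.75 × 16.4 = 127.1 kPa
0.5·γ·B·N_γ·s_γ = 0.5 × 13.717 × 0.92 × 19.3 × 0.6 = 73.069 kPa
q_ult = 127.1 + 73.069 = 200.17 kPa.
q_all = q_ult / FS = 200.17 / 2.5 = 80.068 kPa.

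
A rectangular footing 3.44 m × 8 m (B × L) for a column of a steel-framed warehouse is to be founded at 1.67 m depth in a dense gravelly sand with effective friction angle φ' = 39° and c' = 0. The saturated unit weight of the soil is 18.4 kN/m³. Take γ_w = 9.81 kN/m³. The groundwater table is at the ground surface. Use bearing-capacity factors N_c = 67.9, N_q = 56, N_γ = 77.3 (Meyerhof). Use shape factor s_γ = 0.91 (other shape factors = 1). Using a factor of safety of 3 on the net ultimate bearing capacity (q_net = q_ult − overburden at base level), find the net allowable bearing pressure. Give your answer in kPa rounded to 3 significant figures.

q_all(net) ≈ 609 kPa

With the water table at the surface the whole profile is submerged: γ' = 18.4 − 9.81 = 8.59 kN/m³, so q = γ'·D_f = 14.345 kPa; the same γ' applies in the ½γBN_γ term.
q_ult = q·N_q + 0.5·γ·B·N_γ·s_γ
     = 14.345 × 56 + 0.5 × 8.59 × 3.44 × 77.3 × 0.91
     = 803.34 + 1039.3 = 1842.6 kPa.
q_net = 1842.6 − 14.345 = 1828.3 kPa.
q_all(net) = 1828.3 / 3 = 609.43 kPa.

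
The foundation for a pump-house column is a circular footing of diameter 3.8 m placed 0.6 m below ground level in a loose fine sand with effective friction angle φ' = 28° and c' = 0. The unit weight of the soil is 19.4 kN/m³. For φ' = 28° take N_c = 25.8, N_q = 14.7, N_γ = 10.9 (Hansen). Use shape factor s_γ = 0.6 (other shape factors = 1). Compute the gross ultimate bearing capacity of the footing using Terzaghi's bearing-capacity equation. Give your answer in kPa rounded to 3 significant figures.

Overburden at base level: q = 19.4 × 0.6 = 11.64 kPa.
Surcharge term q·N_q = 11.64 × 14.7 = 171.11 kPa; self-weight term 0.5·γ·B·N_γ·s_γ = 0.5 × 19.4 × 3.8 × 10.9 × 0.6 = 241.06 kPa.
q_ult = 171.11 + 241.06 = 412.17 kPa.

q_ult ≈ 412 kPa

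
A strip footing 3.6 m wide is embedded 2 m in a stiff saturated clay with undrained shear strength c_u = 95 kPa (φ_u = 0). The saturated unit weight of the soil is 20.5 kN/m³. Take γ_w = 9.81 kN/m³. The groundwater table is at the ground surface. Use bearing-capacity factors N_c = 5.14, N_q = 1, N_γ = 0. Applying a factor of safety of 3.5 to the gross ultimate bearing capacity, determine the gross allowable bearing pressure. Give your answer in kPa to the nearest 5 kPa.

q_all ≈ 145 kPa

γ' = 20.5 − 9.81 = 10.69 kN/m³ (submerged throughout). q = 10.69 × 2 = 21.38 kPa.
c·N_c = 95 × 5.14 = 488.3 kPa
q·N_q = 21.38 × 1 = 21.38 kPa
q_ult = 488.3 + 21.38 = 509.68 kPa.
q_all = q_ult / FS = 509.68 / 3.5 = 145.62 kPa.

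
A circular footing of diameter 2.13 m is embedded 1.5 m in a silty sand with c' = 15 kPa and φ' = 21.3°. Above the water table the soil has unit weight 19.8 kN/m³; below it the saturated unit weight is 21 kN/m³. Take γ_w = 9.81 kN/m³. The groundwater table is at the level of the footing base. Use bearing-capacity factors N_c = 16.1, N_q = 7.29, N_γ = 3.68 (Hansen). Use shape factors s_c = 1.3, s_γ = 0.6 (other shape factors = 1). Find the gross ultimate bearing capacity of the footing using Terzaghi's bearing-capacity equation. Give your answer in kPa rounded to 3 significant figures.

q_ult ≈ 557 kPa

Effective surcharge at the founding depth q = γ·D_f = 19.8 × 1.5 = 29.7 kPa.
The water table coincides with the base, so in the self-weight term γ → γ' = 11.19 kN/m³.
q_ult = c·N_c·s_c + q·N_q + 0.5·γ·B·N_γ·s_γ
     = 15 × 16.1 × 1.3 + 29.7 × 7.29 + 0.5 × 11.19 × 2.13 × 3.68 × 0.6
     = 313.95 + 216.51 + 26.314 = 556.78 kPa.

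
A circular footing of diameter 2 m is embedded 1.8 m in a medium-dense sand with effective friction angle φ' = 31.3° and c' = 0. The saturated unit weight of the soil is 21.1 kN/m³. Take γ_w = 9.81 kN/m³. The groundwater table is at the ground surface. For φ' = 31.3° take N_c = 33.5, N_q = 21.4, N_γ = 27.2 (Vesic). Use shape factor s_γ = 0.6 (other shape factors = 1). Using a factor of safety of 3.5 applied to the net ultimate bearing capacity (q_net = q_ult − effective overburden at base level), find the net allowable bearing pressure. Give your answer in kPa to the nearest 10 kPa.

q_all(net) ≈ 170 kPa

With the water table at the surface the whole profile is submerged: γ' = 21.1 − 9.81 = 11.29 kN/m³, so q = γ'·D_f = 20.322 kPa; the same γ' applies in the ½γBN_γ term.
q_ult = q·N_q + 0.5·γ·B·N_γ·s_γ
     = 20.322 × 21.4 + 0.5 × 11.29 × 2 × 27.2 × 0.6
     = 434.89 + 184.25 = 619.14 kPa.
Net ultimate: q_net = 619.14 − 20.322 = 598.82 kPa.
q_all(net) = 598.82 / 3.5 = 171.09 kPa.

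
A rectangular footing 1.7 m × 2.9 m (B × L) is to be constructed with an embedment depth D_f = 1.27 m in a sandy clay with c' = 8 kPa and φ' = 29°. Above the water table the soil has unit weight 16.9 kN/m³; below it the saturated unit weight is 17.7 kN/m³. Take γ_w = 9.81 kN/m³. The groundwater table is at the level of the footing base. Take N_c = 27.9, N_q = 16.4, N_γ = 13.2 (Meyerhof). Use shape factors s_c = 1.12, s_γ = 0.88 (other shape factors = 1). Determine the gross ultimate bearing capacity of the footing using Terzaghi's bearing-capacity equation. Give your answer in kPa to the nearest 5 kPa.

q_ult ≈ 680 kPa

q = γ·D_f = 16.9 × 1.27 = 21.463 kPa.
For the ½γBN_γ term take γ' = 17.7 − 9.81 = 7.89 kN/m³ (soil below base is submerged).
c·N_c·s_c = 8 × 27.9 × 1.12 = 249.98 kPa
q·N_q = 21.463 × 16.4 = 351.99 kPa
0.5·γ·B·N_γ·s_γ = 0.5 × 7.89 × 1.7 × 13.2 × 0.88 = 77.903 kPa
q_ult = 249.98 + 351.99 + 77.903 = 679.88 kPa.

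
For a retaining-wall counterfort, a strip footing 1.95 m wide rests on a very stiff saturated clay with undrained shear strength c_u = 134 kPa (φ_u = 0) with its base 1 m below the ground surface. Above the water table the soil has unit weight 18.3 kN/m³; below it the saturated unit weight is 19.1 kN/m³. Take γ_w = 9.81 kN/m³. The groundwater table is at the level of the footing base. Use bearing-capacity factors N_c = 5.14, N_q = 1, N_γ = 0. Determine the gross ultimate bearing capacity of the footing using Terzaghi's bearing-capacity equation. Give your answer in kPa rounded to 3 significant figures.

q_ult ≈ 707 kPa

Overburden at base level: q = 18.3 × 1 = 18.3 kPa.
Cohesion term c·N_c = 134 × 5.14 = 688.76 kPa; surcharge term q·N_q = 18.3 × 1 = 18.3 kPa.
q_ult = 688.76 + 18.3 = 707.06 kPa.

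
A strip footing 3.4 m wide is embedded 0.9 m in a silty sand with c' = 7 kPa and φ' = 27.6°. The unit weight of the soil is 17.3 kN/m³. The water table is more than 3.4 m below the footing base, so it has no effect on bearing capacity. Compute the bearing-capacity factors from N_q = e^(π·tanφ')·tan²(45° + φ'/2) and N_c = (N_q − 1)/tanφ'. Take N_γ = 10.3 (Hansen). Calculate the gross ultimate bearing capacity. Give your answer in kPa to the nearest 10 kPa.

q_ult ≈ 700 kPa

tan27.6° = 0.5228, so N_q = e^(π×0.5228)·tan²(58.8°) = 5.167 × 2.726 = 14.09.
N_c = (14.09 − 1)/tan27.6° = 25.04.
Overburden at base level: q = 17.3 × 0.9 = 15.57 kPa.
Cohesion term c·N_c = 7 × 25.037 = 175.26 kPa; surcharge term q·N_q = 15.57 × 14.089 = 219.36 kPa; self-weight term 0.5·γ·B·N_γ = 0.5 × 17.3 × 3.4 × 10.3 = 302.92 kPa.
q_ult = 175.26 + 219.36 + 302.92 = 697.54 kPa.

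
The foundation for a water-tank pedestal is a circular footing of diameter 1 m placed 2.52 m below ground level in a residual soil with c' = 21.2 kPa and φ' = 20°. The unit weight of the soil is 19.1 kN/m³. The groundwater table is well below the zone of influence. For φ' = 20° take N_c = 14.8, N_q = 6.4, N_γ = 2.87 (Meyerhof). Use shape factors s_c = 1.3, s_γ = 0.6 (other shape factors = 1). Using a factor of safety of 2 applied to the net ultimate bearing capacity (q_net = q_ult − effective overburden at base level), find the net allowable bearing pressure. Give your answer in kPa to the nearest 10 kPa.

q = γ·D_f = 19.1 × 2.52 = 48.132 kPa.
c·N_c·s_c = 21.2 × 14.8 × 1.3 = 407.89 kPa
q·N_q = 48.132 × 6.4 = 308.04 kPa
0.5·γ·B·N_γ·s_γ = 0.5 × 19.1 × 1 × 2.87 × 0.6 = 16.445 kPa
q_ult = 407.89 + 308.04 + 16.445 = 732.38 kPa.
Net ultimate: q_net = 732.38 − 48.132 = 684.25 kPa.
q_all(net) = 684.25 / 2 = 342.12 kPa.

q_all(net) ≈ 340 kPa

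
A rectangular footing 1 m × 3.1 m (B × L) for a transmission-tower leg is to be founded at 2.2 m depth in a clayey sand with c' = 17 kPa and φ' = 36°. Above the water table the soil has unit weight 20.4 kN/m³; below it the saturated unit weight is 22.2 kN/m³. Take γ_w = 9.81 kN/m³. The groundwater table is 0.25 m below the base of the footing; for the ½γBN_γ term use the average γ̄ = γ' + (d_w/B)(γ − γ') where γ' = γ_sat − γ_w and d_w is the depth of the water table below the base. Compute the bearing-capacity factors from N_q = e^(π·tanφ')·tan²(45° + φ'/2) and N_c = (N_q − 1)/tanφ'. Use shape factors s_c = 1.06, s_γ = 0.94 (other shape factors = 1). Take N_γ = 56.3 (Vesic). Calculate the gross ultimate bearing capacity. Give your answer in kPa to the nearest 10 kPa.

q_ult ≈ 2990 kPa

tan36° = 0.7265, so N_q = e^(π×0.7265)·tan²(63°) = 9.801 × 3.852 = 37.75.
N_c = (37.75 − 1)/tan36° = 50.59.
Overburden at base level: q = 20.4 × 2.2 = 44.88 kPa.
The water table is 0.25 m below the base (< B = 1 m), so the ½γBN_γ term uses γ̄ = γ' + (d_w/B)(γ − γ') = 12.39 + (0.25/1)(20.4 − 12.39) = 14.392 kN/m³.
Cohesion term c·N_c·s_c = 17 × 50.585 × 1.06 = 911.55 kPa; surcharge term q·N_q = 44.88 × 37.752 = 1694.3 kPa; self-weight term 0.5·γ·B·N_γ·s_γ = 0.5 × 14.392 × 1 × 56.3 × 0.94 = 380.84 kPa.
q_ult = 911.55 + 1694.3 + 380.84 = 2986.7 kPa.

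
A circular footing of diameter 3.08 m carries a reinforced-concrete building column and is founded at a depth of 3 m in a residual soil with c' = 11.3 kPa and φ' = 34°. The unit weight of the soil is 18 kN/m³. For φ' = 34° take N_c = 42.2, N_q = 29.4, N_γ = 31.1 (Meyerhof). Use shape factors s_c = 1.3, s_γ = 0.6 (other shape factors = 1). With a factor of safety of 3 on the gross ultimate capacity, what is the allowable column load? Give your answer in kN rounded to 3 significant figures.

P_all ≈ 6770 kN

q = γ·D_f = 18 × 3 = 54 kPa.
c·N_c·s_c = 11.3 × 42.2 × 1.3 = 619.92 kPa
q·N_q = 54 × 29.4 = 1587.6 kPa
0.5·γ·B·N_γ·s_γ = 0.5 × 18 × 3.08 × 31.1 × 0.6 = 517.26 kPa
q_ult = 619.92 + 1587.6 + 517.26 = 2724.8 kPa.
Gross allowable pressure q_all = 2724.8 / 3 = 908.26 kPa.
Footing area = 7.4506 m², so allowable column load = 908.26 × 7.4506 = 6767.1 kN.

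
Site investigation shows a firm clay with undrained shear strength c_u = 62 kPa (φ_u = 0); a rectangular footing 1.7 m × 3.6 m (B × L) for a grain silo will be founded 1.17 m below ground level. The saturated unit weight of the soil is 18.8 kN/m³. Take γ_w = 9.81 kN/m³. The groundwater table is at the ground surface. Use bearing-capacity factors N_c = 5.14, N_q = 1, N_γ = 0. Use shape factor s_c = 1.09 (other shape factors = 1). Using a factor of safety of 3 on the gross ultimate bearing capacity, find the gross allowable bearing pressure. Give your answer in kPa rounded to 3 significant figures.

With the water table at the surface the whole profile is submerged: γ' = 18.8 − 9.81 = 8.99 kN/m³, so q = γ'·D_f = 10.518 kPa.
q_ult = c·N_c·s_c + q·N_q
     = 62 × 5.14 × 1.09 + 10.518 × 1
     = 347.36 + 10.518 = 357.88 kPa.
q_all = 357.88 / 3 = 119.29 kPa.

q_all ≈ 119 kPa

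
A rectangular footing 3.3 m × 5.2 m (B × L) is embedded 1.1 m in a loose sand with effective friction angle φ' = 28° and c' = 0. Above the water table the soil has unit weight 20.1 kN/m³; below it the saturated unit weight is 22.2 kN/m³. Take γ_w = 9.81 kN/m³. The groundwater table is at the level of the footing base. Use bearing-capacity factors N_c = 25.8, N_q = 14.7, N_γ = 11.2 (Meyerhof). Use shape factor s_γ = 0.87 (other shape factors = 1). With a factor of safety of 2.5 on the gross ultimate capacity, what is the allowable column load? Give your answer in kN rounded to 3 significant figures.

Overburden at base level: q = 20.1 × 1.1 = 22.11 kPa.
Below the base the soil is submerged, so the ½γBN_γ term uses γ' = 22.2 − 9.81 = 12.39 kN/m³.
Surcharge term q·N_q = 22.11 × 14.7 = 325.02 kPa; self-weight term 0.5·γ·B·N_γ·s_γ = 0.5 × 12.39 × 3.3 × 11.2 × 0.87 = 199.2 kPa.
q_ult = 325.02 + 199.2 = 524.22 kPa.
Gross allowable pressure q_all = 524.22 / 2.5 = 209.69 kPa.
Footing area = 17.16 m², so allowable column load = 209.69 × 17.16 = 3598.2 kN.

P_all ≈ 3600 kN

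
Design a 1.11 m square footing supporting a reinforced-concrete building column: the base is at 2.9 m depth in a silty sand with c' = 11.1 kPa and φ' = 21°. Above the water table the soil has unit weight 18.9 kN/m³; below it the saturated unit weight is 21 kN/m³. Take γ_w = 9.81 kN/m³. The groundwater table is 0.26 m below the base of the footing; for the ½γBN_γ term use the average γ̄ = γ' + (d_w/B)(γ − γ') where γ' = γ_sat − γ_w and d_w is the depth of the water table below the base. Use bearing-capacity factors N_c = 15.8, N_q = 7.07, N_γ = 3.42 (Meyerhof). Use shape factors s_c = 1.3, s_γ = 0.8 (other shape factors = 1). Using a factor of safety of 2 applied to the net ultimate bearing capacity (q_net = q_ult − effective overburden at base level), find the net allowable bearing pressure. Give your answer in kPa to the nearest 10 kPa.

q_all(net) ≈ 290 kPa

Effective surcharge at the founding depth q = γ·D_f = 18.9 × 2.9 = 54.81 kPa.
With d_w = 0.26 m < B, γ̄ = 11.19 + (0.26/1.11) × (18.9 − 11.19) = 12.996 kN/m³.
q_ult = c·N_c·s_c + q·N_q + 0.5·γ·B·N_γ·s_γ
     = 11.1 × 15.8 × 1.3 + 54.81 × 7.07 + 0.5 × 12.996 × 1.11 × 3.42 × 0.8
     = 227.99 + 387.51 + 19.734 = 635.23 kPa.
Net ultimate: q_net = 635.23 − 54.81 = 580.42 kPa.
q_all(net) = 580.42 / 2 = 290.21 kPa.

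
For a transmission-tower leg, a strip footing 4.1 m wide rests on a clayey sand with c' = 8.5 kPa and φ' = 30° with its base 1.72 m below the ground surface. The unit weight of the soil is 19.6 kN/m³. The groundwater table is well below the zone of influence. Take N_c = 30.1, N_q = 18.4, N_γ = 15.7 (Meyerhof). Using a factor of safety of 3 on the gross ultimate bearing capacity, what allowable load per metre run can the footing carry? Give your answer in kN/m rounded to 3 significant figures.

Overburden at base level: q = 19.6 × 1.72 = 33.712 kPa.
Cohesion term c·N_c = 8.5 × 30.1 = 255.85 kPa; surcharge term q·N_q = 33.712 × 18.4 = 620.3 kPa; self-weight term 0.5·γ·B·N_γ = 0.5 × 19.6 × 4.1 × 15.7 = 630.83 kPa.
q_ult = 255.85 + 620.3 + 630.83 = 1507 kPa.
Gross allowable pressure q_all = 1507 / 3 = 502.33 kPa.
Allowable wall load = q_all × B = 502.33 × 4.1 = 2059.5 kN per metre run.

≈ 2060 kN/m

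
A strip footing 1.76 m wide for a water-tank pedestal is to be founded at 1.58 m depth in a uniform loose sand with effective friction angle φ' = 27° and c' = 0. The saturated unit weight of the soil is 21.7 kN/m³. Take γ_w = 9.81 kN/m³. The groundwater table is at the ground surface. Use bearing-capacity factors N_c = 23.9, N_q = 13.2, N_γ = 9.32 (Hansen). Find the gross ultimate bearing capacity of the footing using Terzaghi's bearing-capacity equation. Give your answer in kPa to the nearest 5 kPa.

q_ult ≈ 345 kPa

Water table at ground surface, so effective unit weight γ' = 21.7 − 9.81 = 11.89 kN/m³ is used throughout; overburden q = 11.89 × 1.58 = 18.786 kPa; the same γ' applies in the ½γBN_γ term.
Surcharge term q·N_q = 18.786 × 13.2 = 247.98 kPa; self-weight term 0.5·γ·B·N_γ = 0.5 × 11.89 × 1.76 × 9.32 = 97.517 kPa.
q_ult = 247.98 + 97.517 = 345.49 kPa.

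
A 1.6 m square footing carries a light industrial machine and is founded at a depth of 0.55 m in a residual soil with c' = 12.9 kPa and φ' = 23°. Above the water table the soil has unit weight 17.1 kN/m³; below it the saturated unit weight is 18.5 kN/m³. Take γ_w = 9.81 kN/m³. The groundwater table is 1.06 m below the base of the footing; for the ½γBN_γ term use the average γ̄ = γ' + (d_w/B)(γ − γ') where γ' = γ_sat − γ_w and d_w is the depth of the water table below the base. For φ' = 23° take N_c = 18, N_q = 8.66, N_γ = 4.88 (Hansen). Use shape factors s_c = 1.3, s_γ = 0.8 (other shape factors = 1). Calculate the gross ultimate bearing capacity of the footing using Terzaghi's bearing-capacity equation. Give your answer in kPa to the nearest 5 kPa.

q_ult ≈ 430 kPa

Effective surcharge at the founding depth q = γ·D_f = 17.1 × 0.55 = 9.405 kPa.
With d_w = 1.06 m < B, γ̄ = 8.69 + (1.06/1.6) × (17.1 − 8.69) = 14.262 kN/m³.
q_ult = c·N_c·s_c + q·N_q + 0.5·γ·B·N_γ·s_γ
     = 12.9 × 18 × 1.3 + 9.405 × 8.66 + 0.5 × 14.262 × 1.6 × 4.88 × 0.8
     = 301.86 + 81.447 + 44.542 = 427.85 kPa.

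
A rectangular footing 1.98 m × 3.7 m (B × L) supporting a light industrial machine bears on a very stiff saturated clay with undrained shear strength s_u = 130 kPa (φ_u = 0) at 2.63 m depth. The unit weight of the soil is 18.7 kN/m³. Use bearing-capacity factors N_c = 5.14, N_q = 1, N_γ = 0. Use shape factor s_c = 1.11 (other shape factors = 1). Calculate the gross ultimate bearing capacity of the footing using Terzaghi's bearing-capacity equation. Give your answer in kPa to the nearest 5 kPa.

q_ult ≈ 790 kPa

Effective surcharge at the founding depth q = γ·D_f = 18.7 × 2.63 = 49.181 kPa.
q_ult = c·N_c·s_c + q·N_q
     = 130 × 5.14 × 1.11 + 49.181 × 1
     = 741.7 + 49.181 = 790.88 kPa.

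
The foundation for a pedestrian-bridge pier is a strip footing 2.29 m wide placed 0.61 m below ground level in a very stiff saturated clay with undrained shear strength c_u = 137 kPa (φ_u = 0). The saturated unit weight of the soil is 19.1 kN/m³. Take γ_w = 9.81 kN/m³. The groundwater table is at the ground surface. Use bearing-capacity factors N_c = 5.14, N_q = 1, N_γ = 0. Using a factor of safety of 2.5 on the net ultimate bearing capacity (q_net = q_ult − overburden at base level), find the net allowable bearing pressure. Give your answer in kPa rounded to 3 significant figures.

q_all(net) ≈ 282 kPa

With the water table at the surface the whole profile is submerged: γ' = 19.1 − 9.81 = 9.29 kN/m³, so q = γ'·D_f = 5.6669 kPa.
q_ult = c·N_c + q·N_q
     = 137 × 5.14 + 5.6669 × 1
     = 704.18 + 5.6669 = 709.85 kPa.
q_net = 709.85 − 5.6669 = 704.18 kPa.
q_all(net) = 704.18 / 2.5 = 281.67 kPa.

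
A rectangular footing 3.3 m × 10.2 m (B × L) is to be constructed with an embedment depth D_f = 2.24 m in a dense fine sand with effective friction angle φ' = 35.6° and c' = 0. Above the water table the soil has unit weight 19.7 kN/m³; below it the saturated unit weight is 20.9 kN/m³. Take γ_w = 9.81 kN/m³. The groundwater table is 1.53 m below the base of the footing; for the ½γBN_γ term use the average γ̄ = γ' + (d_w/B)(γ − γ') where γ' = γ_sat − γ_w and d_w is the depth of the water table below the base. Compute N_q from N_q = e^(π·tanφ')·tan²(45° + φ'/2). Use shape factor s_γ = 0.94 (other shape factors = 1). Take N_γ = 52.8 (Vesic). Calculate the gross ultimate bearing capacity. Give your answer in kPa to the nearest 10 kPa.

tan35.6° = 0.7159, so N_q = e^(π×0.7159)·tan²(62.8°) = 9.48 × 3.786 = 35.89.
Effective surcharge at the founding depth q = γ·D_f = 19.7 × 2.24 = 44.128 kPa.
With d_w = 1.53 m < B, γ̄ = 11.09 + (1.53/3.3) × (19.7 − 11.09) = 15.082 kN/m³.
q_ult = q·N_q + 0.5·γ·B·N_γ·s_γ
     = 44.128 × 35.891 + 0.5 × 15.082 × 3.3 × 52.8 × 0.94
     = 1583.8 + 1235.1 = 2818.9 kPa.

q_ult ≈ 2820 kPa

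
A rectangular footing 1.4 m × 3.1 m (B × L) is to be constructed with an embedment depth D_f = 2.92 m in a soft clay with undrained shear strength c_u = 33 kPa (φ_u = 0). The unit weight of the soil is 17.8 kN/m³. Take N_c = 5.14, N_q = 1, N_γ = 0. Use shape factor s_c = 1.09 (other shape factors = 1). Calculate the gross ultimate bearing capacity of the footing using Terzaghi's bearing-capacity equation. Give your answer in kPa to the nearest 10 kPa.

q_ult ≈ 240 kPa

Overburden at base level: q = 17.8 × 2.92 = 51.976 kPa.
Cohesion term c·N_c·s_c = 33 × 5.14 × 1.09 = 184.89 kPa; surcharge term q·N_q = 51.976 × 1 = 51.976 kPa.
q_ult = 184.89 + 51.976 = 236.86 kPa.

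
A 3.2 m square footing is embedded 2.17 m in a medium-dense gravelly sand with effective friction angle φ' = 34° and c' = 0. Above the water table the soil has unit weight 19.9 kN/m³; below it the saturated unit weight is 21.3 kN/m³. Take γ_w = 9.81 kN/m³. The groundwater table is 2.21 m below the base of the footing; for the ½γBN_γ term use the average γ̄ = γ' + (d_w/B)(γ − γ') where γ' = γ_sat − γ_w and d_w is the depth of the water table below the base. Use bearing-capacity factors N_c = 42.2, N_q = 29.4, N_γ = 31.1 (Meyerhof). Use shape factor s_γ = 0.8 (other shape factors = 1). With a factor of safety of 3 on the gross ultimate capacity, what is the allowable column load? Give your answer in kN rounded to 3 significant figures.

P_all ≈ 6680 kN

Effective surcharge at the founding depth q = γ·D_f = 19.9 × 2.17 = 43.183 kPa.
With d_w = 2.21 m < B, γ̄ = 11.49 + (2.21/3.2) × (19.9 − 11.49) = 17.298 kN/m³.
q_ult = q·N_q + 0.5·γ·B·N_γ·s_γ
     = 43.183 × 29.4 + 0.5 × 17.298 × 3.2 × 31.1 × 0.8
     = 1269.6 + 688.61 = 1958.2 kPa.
Gross allowable pressure q_all = 1958.2 / 3 = 652.73 kPa.
Footing area = 10.24 m², so allowable column load = 652.73 × 10.24 = 6683.9 kN.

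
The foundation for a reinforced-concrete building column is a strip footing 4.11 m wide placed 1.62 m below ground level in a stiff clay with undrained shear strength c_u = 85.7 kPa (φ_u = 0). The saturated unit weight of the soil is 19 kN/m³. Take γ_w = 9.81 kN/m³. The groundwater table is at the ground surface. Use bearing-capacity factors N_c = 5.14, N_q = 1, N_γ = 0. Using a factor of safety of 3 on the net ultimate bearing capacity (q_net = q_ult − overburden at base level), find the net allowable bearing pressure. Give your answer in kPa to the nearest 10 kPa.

q_all(net) ≈ 150 kPa

Water table at ground surface, so effective unit weight γ' = 19 − 9.81 = 9.19 kN/m³ is used throughout; overburden q = 9.19 × 1.62 = 14.888 kPa.
Cohesion term c·N_c = 85.7 × 5.14 = 440.5 kPa; surcharge term q·N_q = 14.888 × 1 = 14.888 kPa.
q_ult = 440.5 + 14.888 = 455.39 kPa.
q_net = 455.39 − 14.888 = 440.5 kPa.
q_all(net) = 440.5 / 3 = 146.83 kPa.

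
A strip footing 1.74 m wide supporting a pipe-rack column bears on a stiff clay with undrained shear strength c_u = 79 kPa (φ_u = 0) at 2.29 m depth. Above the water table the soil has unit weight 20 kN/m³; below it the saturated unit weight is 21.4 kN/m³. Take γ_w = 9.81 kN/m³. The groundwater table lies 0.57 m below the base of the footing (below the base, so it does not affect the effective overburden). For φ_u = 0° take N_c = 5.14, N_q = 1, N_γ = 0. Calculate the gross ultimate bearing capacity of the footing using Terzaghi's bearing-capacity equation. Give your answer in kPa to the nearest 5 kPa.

q_ult ≈ 450 kPa

q = γ·D_f = 20 × 2.29 = 45.8 kPa.
c·N_c = 79 × 5.14 = 406.06 kPa
q·N_q = 45.8 × 1 = 45.8 kPa
q_ult = 406.06 + 45.8 = 451.86 kPa.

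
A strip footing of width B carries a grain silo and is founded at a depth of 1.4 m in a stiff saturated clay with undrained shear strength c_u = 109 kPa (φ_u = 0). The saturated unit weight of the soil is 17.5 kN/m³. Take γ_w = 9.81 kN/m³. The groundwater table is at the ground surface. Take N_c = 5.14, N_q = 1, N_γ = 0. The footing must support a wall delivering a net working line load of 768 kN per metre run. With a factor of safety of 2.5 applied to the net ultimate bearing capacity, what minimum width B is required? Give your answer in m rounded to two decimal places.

With the water table at the surface the whole profile is submerged: γ' = 17.5 − 9.81 = 7.69 kN/m³, so q = γ'·D_f = 10.766 kPa.
q_ult = c·N_c + q·N_q
     = 109 × 5.14 + 10.766 × 1
     = 560.26 + 10.766 = 571.03 kPa.
For φ = 0 the ½γBN_γ term vanishes, so q_ult is independent of B. q_net = 571.03 − 10.766 = 560.26 kPa; q_all(net) = 560.26/2.5 = 224.1 kPa.
Required width B = w / q_all(net) = 768 / 224.1 = 3.427 m.

B = 3.43 m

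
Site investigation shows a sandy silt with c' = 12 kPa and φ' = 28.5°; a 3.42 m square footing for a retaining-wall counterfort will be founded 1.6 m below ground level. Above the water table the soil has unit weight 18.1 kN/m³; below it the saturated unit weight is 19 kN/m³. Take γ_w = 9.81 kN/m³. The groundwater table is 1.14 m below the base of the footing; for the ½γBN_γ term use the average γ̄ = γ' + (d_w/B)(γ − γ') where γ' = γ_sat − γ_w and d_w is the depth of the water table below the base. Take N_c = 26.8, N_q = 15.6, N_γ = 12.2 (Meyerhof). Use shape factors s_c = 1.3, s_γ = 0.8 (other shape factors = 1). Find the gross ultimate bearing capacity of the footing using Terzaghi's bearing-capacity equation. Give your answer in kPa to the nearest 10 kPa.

q_ult ≈ 1070 kPa

Effective surcharge at the founding depth q = γ·D_f = 18.1 × 1.6 = 28.96 kPa.
With d_w = 1.14 m < B, γ̄ = 9.19 + (1.14/3.42) × (18.1 − 9.19) = 12.16 kN/m³.
q_ult = c·N_c·s_c + q·N_q + 0.5·γ·B·N_γ·s_γ
     = 12 × 26.8 × 1.3 + 28.96 × 15.6 + 0.5 × 12.16 × 3.42 × 12.2 × 0.8
     = 418.08 + 451.78 + 202.95 = 1072.8 kPa.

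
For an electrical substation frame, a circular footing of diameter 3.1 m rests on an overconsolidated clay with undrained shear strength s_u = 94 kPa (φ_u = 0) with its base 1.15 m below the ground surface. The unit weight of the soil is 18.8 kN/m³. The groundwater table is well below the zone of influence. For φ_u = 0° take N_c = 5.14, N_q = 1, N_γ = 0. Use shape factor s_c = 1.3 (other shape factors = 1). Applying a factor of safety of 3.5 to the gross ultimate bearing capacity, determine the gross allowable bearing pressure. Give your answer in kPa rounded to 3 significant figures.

Effective surcharge at the founding depth q = γ·D_f = 18.8 × 1.15 = 21.62 kPa.
q_ult = c·N_c·s_c + q·N_q
     = 94 × 5.14 × 1.3 + 21.62 × 1
     = 628.11 + 21.62 = 649.73 kPa.
q_all = q_ult / FS = 649.73 / 3.5 = 185.64 kPa.

q_all ≈ 186 kPa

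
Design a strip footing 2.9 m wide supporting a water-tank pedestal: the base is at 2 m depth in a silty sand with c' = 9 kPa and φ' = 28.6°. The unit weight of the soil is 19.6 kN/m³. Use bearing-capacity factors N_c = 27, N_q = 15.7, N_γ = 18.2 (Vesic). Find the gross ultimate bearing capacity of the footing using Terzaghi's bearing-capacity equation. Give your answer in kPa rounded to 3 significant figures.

q_ult ≈ 1380 kPa

q = γ·D_f = 19.6 × 2 = 39.2 kPa.
c·N_c = 9 × 27 = 243 kPa
q·N_q = 39.2 × 15.7 = 615.44 kPa
0.5·γ·B·N_γ = 0.5 × 19.6 × 2.9 × 18.2 = 517.24 kPa
q_ult = 243 + 615.44 + 517.24 = 1375.7 kPa.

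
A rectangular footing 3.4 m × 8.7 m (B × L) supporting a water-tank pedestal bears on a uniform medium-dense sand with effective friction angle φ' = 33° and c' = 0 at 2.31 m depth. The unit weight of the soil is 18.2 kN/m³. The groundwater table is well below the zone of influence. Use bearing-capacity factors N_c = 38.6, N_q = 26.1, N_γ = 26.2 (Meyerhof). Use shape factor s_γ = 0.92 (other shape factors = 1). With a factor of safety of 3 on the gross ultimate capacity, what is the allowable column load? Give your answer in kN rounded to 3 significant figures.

P_all ≈ 18200 kN

q = γ·D_f = 18.2 × 2.31 = 42.042 kPa.
q·N_q = 42.042 × 26.1 = 1097.3 kPa
0.5·γ·B·N_γ·s_γ = 0.5 × 18.2 × 3.4 × 26.2 × 0.92 = 745.78 kPa
q_ult = 1097.3 + 745.78 = 1843.1 kPa.
Gross allowable pressure q_all = 1843.1 / 3 = 614.36 kPa.
Footing area = 29.58 m², so allowable column load = 614.36 × 29.58 = 18173 kN.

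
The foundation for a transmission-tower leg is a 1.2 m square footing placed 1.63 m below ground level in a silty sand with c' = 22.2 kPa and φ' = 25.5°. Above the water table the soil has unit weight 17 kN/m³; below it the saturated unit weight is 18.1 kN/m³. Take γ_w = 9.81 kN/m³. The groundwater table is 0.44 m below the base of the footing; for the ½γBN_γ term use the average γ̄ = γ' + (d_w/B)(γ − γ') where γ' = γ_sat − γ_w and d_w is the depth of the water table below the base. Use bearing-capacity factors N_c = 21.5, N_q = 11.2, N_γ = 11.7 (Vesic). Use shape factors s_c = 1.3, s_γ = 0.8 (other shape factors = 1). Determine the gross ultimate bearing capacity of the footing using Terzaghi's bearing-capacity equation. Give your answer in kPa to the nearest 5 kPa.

Effective surcharge at the founding depth q = γ·D_f = 17 × 1.63 = 27.71 kPa.
With d_w = 0.44 m < B, γ̄ = 8.29 + (0.44/1.2) × (17 − 8.29) = 11.484 kN/m³.
q_ult = c·N_c·s_c + q·N_q + 0.5·γ·B·N_γ·s_γ
     = 22.2 × 21.5 × 1.3 + 27.71 × 11.2 + 0.5 × 11.484 × 1.2 × 11.7 × 0.8
     = 620.49 + 310.35 + 64.492 = 995.33 kPa.

q_ult ≈ 995 kPa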